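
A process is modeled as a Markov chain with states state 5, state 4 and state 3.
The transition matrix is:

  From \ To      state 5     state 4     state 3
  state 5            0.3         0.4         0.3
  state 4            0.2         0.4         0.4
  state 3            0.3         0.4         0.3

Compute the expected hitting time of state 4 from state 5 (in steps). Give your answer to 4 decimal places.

2.5000

Let t(s) be the expected number of steps to first reach state 4 from state s, with t(state 4) = 0. Conditioning on the first step:
t(state 5) = 1 + 0.3·t(state 5) + 0.3·t(state 3)
t(state 3) = 1 + 0.3·t(state 5) + 0.3·t(state 3)
Solving: t(state 5) = 2.5000, t(state 3) = 2.5000.
Expected steps from state 5 to state 4: 2.5000.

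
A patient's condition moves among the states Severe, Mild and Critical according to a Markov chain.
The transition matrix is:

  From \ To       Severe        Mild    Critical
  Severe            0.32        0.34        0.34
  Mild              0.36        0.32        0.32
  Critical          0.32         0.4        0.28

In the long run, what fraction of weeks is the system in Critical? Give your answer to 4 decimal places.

0.3141

Let the stationary distribution be π with π = πP and π_1 + π_2 + π_3 = 1.
π_1 = 0.32·π_1 + 0.36·π_2 + 0.32·π_3
π_2 = 0.34·π_1 + 0.32·π_2 + 0.4·π_3
Solving with the normalization constraint gives π = (0.3341, 0.3518, 0.3141).
So the stationary probability of Critical is 0.3141.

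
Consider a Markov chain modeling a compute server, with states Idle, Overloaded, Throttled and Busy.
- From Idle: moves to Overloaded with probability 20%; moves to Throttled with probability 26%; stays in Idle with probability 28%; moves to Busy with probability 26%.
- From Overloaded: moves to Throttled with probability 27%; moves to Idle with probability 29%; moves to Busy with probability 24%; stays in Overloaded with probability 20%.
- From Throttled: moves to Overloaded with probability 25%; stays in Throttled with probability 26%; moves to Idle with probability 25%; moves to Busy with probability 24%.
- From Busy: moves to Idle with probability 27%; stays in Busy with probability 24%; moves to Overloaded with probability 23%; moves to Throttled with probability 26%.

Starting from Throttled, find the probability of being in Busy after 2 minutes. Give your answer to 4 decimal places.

Propagate the distribution vector 2 minutes from Throttled.
After 0 minutes: (0.0000, 0.0000, 1.0000, 0.0000)
After 1 minute: (0.2500, 0.2500, 0.2600, 0.2400)
After 2 minutes: (0.2723, 0.2202, 0.2625, 0.2450)
P(in Busy after 2 minutes) = 0.2450

0.2450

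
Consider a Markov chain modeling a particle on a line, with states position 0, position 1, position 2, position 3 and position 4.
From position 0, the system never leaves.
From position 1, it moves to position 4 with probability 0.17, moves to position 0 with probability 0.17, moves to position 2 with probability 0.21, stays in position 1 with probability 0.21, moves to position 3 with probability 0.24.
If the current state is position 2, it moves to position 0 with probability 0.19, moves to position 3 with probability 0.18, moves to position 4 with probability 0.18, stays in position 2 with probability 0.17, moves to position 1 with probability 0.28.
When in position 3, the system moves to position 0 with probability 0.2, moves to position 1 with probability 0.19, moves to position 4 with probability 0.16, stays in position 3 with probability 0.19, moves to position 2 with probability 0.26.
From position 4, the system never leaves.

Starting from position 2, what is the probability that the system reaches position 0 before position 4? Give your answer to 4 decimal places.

0.5186

Let h(s) be the probability of absorption at position 0 starting from transient state s. Then h(position 0) = 1 and h(position 4) = 0. By first-step analysis:
h(position 1) = 0.17·1 + 0.21·h(position 1) + 0.21·h(position 2) + 0.24·h(position 3) + 0.17·0
h(position 2) = 0.19·1 + 0.28·h(position 1) + 0.17·h(position 2) + 0.18·h(position 3) + 0.18·0
h(position 3) = 0.2·1 + 0.19·h(position 1) + 0.26·h(position 2) + 0.19·h(position 3) + 0.16·0
Solving: h(position 1) = 0.5154, h(position 2) = 0.5186, h(position 3) = 0.5343.
Starting from position 2, the probability is 0.5186.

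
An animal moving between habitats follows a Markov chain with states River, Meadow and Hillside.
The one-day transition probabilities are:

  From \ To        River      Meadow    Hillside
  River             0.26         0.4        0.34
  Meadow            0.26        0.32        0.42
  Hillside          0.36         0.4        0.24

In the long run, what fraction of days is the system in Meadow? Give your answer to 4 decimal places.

0.3704

Let the stationary distribution be π with π = πP and π_1 + π_2 + π_3 = 1.
π_1 = 0.26·π_1 + 0.26·π_2 + 0.36·π_3
π_2 = 0.4·π_1 + 0.32·π_2 + 0.4·π_3
Solving with the normalization constraint gives π = (0.2936, 0.3704, 0.3360).
So the stationary probability of Meadow is 0.3704.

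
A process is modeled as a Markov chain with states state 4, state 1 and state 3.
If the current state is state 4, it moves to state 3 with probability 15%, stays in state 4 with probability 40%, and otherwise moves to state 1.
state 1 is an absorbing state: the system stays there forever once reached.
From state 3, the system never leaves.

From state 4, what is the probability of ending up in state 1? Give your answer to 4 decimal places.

Let h(s) be the probability of absorption at state 1 starting from transient state s. Then h(state 1) = 1 and h(state 3) = 0. By first-step analysis:
h(state 4) = 0.4·h(state 4) + 0.45·1 + 0.15·0
Solving: h(state 4) = 0.7500.
Starting from state 4, the probability is 0.7500.

0.7500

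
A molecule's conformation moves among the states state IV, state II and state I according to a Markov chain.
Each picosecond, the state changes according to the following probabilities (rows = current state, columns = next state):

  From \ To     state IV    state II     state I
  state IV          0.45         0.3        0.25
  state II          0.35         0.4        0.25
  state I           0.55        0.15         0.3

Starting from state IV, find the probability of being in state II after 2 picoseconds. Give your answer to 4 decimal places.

0.2925

Sum over the intermediate state after 1 picosecond:
P = P(state IV→state IV)·P(state IV→state II) + P(state IV→state II)·P(state II→state II) + P(state IV→state I)·P(state I→state II)
  = 0.45×0.3 + 0.3×0.4 + 0.25×0.15
  = 0.1350 + 0.1200 + 0.0375 = 0.2925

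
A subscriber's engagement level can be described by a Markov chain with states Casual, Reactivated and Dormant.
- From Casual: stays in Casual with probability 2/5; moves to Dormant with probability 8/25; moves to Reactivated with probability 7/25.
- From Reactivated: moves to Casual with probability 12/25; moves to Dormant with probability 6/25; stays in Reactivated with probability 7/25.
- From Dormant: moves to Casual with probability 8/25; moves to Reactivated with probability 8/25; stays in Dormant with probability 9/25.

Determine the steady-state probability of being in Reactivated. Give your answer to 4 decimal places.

Let the stationary distribution be π with π = πP and π_1 + π_2 + π_3 = 1.
π_1 = 0.4·π_1 + 0.48·π_2 + 0.32·π_3
π_2 = 0.28·π_1 + 0.28·π_2 + 0.32·π_3
Solving with the normalization constraint gives π = (0.3987, 0.2924, 0.3090).
So the stationary probability of Reactivated is 0.2924.

0.2924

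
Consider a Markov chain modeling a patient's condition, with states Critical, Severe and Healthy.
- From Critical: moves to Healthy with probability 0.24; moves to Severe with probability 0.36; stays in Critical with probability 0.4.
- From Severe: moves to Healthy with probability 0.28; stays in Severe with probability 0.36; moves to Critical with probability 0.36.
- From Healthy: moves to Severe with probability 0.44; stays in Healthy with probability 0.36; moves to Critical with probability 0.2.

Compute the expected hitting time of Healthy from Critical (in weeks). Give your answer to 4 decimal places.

3.9308

Let t(s) be the expected number of weeks to first reach Healthy from state s, with t(Healthy) = 0. Conditioning on the first week:
t(Critical) = 1 + 0.4·t(Critical) + 0.36·t(Severe)
t(Severe) = 1 + 0.36·t(Critical) + 0.36·t(Severe)
Solving: t(Critical) = 3.9308, t(Severe) = 3.7736.
Expected weeks from Critical to Healthy: 3.9308.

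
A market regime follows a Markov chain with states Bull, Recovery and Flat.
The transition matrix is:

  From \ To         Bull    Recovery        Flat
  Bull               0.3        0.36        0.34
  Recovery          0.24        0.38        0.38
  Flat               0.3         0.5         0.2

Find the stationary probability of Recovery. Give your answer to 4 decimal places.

0.4120

Let the stationary distribution be π with π = πP and π_1 + π_2 + π_3 = 1.
π_1 = 0.3·π_1 + 0.24·π_2 + 0.3·π_3
π_2 = 0.36·π_1 + 0.38·π_2 + 0.5·π_3
Solving with the normalization constraint gives π = (0.2753, 0.4120, 0.3127).
So the stationary probability of Recovery is 0.4120.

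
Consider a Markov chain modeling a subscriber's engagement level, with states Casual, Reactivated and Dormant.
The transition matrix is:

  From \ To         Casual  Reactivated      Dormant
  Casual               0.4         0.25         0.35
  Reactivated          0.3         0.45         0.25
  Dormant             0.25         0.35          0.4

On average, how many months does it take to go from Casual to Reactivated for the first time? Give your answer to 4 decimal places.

3.4862

Let t(s) be the expected number of months to first reach Reactivated from state s, with t(Reactivated) = 0. Conditioning on the first month:
t(Casual) = 1 + 0.4·t(Casual) + 0.35·t(Dormant)
t(Dormant) = 1 + 0.25·t(Casual) + 0.4·t(Dormant)
Solving: t(Casual) = 3.4862, t(Dormant) = 3.1193.
Expected months from Casual to Reactivated: 3.4862.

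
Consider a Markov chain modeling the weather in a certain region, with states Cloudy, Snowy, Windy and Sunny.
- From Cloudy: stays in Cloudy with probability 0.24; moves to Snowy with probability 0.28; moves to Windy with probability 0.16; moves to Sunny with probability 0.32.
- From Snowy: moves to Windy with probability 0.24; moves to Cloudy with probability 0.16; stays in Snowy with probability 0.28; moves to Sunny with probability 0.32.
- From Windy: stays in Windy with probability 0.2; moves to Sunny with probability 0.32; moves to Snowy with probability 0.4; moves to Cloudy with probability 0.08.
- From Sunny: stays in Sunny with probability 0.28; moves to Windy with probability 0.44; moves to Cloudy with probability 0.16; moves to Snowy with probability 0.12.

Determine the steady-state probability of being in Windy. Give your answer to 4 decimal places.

0.2784

Let the stationary distribution be π with π = πP and π_1 + π_2 + π_3 + π_4 = 1.
π_1 = 0.24·π_1 + 0.16·π_2 + 0.08·π_3 + 0.16·π_4
π_2 = 0.28·π_1 + 0.28·π_2 + 0.4·π_3 + 0.12·π_4
π_3 = 0.16·π_1 + 0.24·π_2 + 0.2·π_3 + 0.44·π_4
Solving with the normalization constraint gives π = (0.1497, 0.2642, 0.2784, 0.3077).
So the stationary probability of Windy is 0.2784.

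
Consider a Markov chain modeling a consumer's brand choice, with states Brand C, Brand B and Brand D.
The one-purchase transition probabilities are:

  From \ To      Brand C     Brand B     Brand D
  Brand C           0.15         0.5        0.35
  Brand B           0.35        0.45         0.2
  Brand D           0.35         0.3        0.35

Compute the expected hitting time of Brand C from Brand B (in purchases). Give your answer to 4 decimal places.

Let t(s) be the expected number of purchases to first reach Brand C from state s, with t(Brand C) = 0. Conditioning on the first purchase:
t(Brand B) = 1 + 0.45·t(Brand B) + 0.2·t(Brand D)
t(Brand D) = 1 + 0.3·t(Brand B) + 0.35·t(Brand D)
Solving: t(Brand B) = 2.8571, t(Brand D) = 2.8571.
Expected purchases from Brand B to Brand C: 2.8571.

2.8571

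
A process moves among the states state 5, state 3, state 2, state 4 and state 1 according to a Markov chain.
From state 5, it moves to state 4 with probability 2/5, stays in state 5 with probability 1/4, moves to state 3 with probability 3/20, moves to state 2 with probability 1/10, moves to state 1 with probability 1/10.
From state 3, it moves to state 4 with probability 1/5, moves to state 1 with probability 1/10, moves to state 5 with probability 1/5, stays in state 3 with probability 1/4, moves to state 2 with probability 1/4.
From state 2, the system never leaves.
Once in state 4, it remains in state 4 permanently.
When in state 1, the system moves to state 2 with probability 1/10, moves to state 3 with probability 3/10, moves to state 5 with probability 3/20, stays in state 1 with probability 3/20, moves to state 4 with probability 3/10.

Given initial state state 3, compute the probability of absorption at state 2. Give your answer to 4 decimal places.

0.4472

Let h(s) be the probability of absorption at state 2 starting from transient state s. Then h(state 2) = 1 and h(state 4) = 0. By first-step analysis:
h(state 5) = 0.25·h(state 5) + 0.15·h(state 3) + 0.1·1 + 0.4·0 + 0.1·h(state 1)
h(state 3) = 0.2·h(state 5) + 0.25·h(state 3) + 0.25·1 + 0.2·0 + 0.1·h(state 1)
h(state 1) = 0.15·h(state 5) + 0.3·h(state 3) + 0.1·1 + 0.3·0 + 0.15·h(state 1)
Solving: h(state 5) = 0.2658, h(state 3) = 0.4472, h(state 1) = 0.3224.
Starting from state 3, the probability is 0.4472.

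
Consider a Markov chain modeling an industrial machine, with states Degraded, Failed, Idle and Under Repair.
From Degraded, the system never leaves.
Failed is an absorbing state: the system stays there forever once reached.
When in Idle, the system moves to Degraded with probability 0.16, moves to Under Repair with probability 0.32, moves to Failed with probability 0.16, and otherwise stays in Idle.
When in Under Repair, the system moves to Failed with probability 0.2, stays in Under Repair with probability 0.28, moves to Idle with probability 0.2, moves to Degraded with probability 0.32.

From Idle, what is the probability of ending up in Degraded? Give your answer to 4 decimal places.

0.5484

Let h(s) be the probability of absorption at Degraded starting from transient state s. Then h(Degraded) = 1 and h(Failed) = 0. By first-step analysis:
h(Idle) = 0.16·1 + 0.16·0 + 0.36·h(Idle) + 0.32·h(Under Repair)
h(Under Repair) = 0.32·1 + 0.2·0 + 0.2·h(Idle) + 0.28·h(Under Repair)
Solving: h(Idle) = 0.5484, h(Under Repair) = 0.5968.
Starting from Idle, the probability is 0.5484.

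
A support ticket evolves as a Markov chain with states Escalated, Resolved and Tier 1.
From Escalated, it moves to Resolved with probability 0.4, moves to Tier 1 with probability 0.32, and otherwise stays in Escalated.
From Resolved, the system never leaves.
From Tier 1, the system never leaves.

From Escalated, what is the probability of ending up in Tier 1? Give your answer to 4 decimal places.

0.4444

Let h(s) be the probability of absorption at Tier 1 starting from transient state s. Then h(Tier 1) = 1 and h(Resolved) = 0. By first-step analysis:
h(Escalated) = 0.28·h(Escalated) + 0.4·0 + 0.32·1
Solving: h(Escalated) = 0.4444.
Starting from Escalated, the probability is 0.4444.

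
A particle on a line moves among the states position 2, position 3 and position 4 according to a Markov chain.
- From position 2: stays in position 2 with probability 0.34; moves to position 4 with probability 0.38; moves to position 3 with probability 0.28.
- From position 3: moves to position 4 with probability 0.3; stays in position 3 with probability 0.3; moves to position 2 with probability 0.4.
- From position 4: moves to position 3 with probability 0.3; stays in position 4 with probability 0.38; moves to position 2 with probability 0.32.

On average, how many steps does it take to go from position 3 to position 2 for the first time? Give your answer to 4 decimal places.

Let t(s) be the expected number of steps to first reach position 2 from state s, with t(position 2) = 0. Conditioning on the first step:
t(position 3) = 1 + 0.3·t(position 3) + 0.3·t(position 4)
t(position 4) = 1 + 0.3·t(position 3) + 0.38·t(position 4)
Solving: t(position 3) = 2.6744, t(position 4) = 2.9070.
Expected steps from position 3 to position 2: 2.6744.

2.6744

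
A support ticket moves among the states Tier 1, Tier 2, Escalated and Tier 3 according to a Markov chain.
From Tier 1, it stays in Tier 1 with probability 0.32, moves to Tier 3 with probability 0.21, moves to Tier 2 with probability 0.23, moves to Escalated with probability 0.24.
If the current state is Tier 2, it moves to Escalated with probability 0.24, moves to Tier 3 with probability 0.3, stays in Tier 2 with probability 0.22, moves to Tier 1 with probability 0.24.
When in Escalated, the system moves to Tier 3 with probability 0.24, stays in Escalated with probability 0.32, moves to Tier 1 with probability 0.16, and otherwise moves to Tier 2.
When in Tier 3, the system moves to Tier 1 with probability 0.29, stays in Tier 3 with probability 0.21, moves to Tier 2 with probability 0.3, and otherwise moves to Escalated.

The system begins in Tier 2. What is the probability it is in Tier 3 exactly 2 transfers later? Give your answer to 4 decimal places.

Propagate the distribution vector 2 transfers from Tier 2.
After 0 transfers: (0.0000, 1.0000, 0.0000, 0.0000)
After 1 transfer: (0.2400, 0.2200, 0.2400, 0.3000)
After 2 transfers: (0.2550, 0.2608, 0.2472, 0.2370)
P(in Tier 3 after 2 transfers) = 0.2370

0.2370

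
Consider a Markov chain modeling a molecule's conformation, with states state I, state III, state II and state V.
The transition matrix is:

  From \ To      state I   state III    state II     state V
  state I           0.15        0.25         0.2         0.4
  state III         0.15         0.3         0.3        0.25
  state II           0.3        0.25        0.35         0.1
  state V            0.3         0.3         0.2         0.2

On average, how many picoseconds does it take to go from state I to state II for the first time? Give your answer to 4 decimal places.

4.3881

Let t(s) be the expected number of picoseconds to first reach state II from state s, with t(state II) = 0. Conditioning on the first picosecond:
t(state I) = 1 + 0.15·t(state I) + 0.25·t(state III) + 0.4·t(state V)
t(state III) = 1 + 0.15·t(state I) + 0.3·t(state III) + 0.25·t(state V)
t(state V) = 1 + 0.3·t(state I) + 0.3·t(state III) + 0.2·t(state V)
Solving: t(state I) = 4.3881, t(state III) = 3.9293, t(state V) = 4.3690.
Expected picoseconds from state I to state II: 4.3881.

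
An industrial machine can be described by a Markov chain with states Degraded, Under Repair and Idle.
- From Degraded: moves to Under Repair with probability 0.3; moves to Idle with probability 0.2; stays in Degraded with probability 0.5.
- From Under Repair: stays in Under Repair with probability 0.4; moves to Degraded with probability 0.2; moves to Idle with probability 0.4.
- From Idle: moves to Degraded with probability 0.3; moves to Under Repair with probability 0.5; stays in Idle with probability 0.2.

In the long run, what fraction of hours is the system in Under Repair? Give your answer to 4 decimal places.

0.3953

Let the stationary distribution be π with π = πP and π_1 + π_2 + π_3 = 1.
π_1 = 0.5·π_1 + 0.2·π_2 + 0.3·π_3
π_2 = 0.3·π_1 + 0.4·π_2 + 0.5·π_3
Solving with the normalization constraint gives π = (0.3256, 0.3953, 0.2791).
So the stationary probability of Under Repair is 0.3953.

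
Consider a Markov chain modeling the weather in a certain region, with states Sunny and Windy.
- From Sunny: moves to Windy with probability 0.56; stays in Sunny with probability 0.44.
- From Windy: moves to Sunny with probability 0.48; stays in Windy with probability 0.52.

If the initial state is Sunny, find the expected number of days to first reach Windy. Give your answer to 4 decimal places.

Let t(s) be the expected number of days to first reach Windy from state s, with t(Windy) = 0. Conditioning on the first day:
t(Sunny) = 1 + 0.44·t(Sunny)
Solving: t(Sunny) = 1.7857.
Expected days from Sunny to Windy: 1.7857.

1.7857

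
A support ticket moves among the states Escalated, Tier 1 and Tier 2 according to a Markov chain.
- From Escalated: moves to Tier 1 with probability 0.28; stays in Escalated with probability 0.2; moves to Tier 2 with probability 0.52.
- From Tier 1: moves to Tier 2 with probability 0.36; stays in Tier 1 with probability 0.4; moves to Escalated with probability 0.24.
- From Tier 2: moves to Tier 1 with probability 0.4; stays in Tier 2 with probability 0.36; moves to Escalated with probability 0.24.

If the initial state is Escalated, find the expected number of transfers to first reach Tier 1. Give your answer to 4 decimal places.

Let t(s) be the expected number of transfers to first reach Tier 1 from state s, with t(Tier 1) = 0. Conditioning on the first transfer:
t(Escalated) = 1 + 0.2·t(Escalated) + 0.52·t(Tier 2)
t(Tier 2) = 1 + 0.24·t(Escalated) + 0.36·t(Tier 2)
Solving: t(Escalated) = 2.9959, t(Tier 2) = 2.6860.
Expected transfers from Escalated to Tier 1: 2.9959.

2.9959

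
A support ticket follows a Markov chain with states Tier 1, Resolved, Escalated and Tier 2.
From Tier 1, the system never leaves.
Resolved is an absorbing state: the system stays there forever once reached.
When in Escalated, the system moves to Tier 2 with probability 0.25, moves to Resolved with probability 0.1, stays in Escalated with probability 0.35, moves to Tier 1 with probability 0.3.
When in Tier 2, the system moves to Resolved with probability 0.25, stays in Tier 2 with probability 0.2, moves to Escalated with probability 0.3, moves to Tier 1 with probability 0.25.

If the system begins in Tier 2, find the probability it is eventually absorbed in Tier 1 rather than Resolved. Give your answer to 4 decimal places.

0.5674

Let h(s) be the probability of absorption at Tier 1 starting from transient state s. Then h(Tier 1) = 1 and h(Resolved) = 0. By first-step analysis:
h(Escalated) = 0.3·1 + 0.1·0 + 0.35·h(Escalated) + 0.25·h(Tier 2)
h(Tier 2) = 0.25·1 + 0.25·0 + 0.3·h(Escalated) + 0.2·h(Tier 2)
Solving: h(Escalated) = 0.6798, h(Tier 2) = 0.5674.
Starting from Tier 2, the probability is 0.5674.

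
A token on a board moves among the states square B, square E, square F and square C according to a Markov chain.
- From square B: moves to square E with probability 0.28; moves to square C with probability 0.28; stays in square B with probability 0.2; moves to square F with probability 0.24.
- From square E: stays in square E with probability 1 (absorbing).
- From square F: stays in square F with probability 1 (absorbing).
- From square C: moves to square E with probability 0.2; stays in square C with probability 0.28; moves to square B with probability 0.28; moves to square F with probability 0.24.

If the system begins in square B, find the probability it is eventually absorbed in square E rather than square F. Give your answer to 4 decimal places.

Let h(s) be the probability of absorption at square E starting from transient state s. Then h(square E) = 1 and h(square F) = 0. By first-step analysis:
h(square B) = 0.2·h(square B) + 0.28·1 + 0.24·0 + 0.28·h(square C)
h(square C) = 0.28·h(square B) + 0.2·1 + 0.24·0 + 0.28·h(square C)
Solving: h(square B) = 0.5177, h(square C) = 0.4791.
Starting from square B, the probability is 0.5177.

0.5177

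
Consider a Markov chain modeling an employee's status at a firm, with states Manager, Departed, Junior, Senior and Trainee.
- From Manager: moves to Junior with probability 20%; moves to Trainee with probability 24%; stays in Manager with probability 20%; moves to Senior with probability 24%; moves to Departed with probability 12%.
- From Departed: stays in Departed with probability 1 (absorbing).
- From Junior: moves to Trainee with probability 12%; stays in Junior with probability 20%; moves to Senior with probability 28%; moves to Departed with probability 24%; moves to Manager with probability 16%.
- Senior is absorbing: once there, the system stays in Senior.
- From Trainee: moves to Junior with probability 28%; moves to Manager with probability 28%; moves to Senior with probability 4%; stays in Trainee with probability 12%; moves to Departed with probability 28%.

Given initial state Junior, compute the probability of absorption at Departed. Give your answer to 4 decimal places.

0.4838

Let h(s) be the probability of absorption at Departed starting from transient state s. Then h(Departed) = 1 and h(Senior) = 0. By first-step analysis:
h(Manager) = 0.2·h(Manager) + 0.12·1 + 0.2·h(Junior) + 0.24·0 + 0.24·h(Trainee)
h(Junior) = 0.16·h(Manager) + 0.24·1 + 0.2·h(Junior) + 0.28·0 + 0.12·h(Trainee)
h(Trainee) = 0.28·h(Manager) + 0.28·1 + 0.28·h(Junior) + 0.04·0 + 0.12·h(Trainee)
Solving: h(Manager) = 0.4561, h(Junior) = 0.4838, h(Trainee) = 0.6173.
Starting from Junior, the probability is 0.4838.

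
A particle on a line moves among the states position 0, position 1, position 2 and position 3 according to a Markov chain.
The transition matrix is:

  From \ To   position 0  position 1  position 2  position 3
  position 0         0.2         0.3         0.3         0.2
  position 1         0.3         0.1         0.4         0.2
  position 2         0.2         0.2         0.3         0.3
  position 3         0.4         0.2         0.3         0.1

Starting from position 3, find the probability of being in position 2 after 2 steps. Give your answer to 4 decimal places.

Propagate the distribution vector 2 steps from position 3.
After 0 steps: (0.0000, 0.0000, 0.0000, 1.0000)
After 1 step: (0.4000, 0.2000, 0.3000, 0.1000)
After 2 steps: (0.2400, 0.2200, 0.3200, 0.2200)
P(in position 2 after 2 steps) = 0.3200

0.3200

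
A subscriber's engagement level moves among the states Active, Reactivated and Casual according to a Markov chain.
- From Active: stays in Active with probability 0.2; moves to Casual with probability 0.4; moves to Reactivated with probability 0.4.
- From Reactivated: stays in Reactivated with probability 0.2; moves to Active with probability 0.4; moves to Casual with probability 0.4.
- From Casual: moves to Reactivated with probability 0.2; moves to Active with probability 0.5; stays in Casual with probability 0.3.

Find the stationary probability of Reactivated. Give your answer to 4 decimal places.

Let the stationary distribution be π with π = πP and π_1 + π_2 + π_3 = 1.
π_1 = 0.2·π_1 + 0.4·π_2 + 0.5·π_3
π_2 = 0.4·π_1 + 0.2·π_2 + 0.2·π_3
Solving with the normalization constraint gives π = (0.3636, 0.2727, 0.3636).
So the stationary probability of Reactivated is 0.2727.

0.2727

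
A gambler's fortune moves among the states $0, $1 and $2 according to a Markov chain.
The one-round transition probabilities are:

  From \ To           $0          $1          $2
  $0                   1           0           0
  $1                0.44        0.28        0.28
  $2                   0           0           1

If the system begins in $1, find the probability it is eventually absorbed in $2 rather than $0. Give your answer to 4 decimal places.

0.3889

Let h(s) be the probability of absorption at $2 starting from transient state s. Then h($2) = 1 and h($0) = 0. By first-step analysis:
h($1) = 0.44·0 + 0.28·h($1) + 0.28·1
Solving: h($1) = 0.3889.
Starting from $1, the probability is 0.3889.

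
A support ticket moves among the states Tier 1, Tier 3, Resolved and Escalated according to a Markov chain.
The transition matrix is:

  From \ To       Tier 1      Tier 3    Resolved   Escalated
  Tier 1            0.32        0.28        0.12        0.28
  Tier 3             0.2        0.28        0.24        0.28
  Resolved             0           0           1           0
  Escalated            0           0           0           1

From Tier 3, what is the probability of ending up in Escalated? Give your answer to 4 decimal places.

Let h(s) be the probability of absorption at Escalated starting from transient state s. Then h(Escalated) = 1 and h(Resolved) = 0. By first-step analysis:
h(Tier 1) = 0.32·h(Tier 1) + 0.28·h(Tier 3) + 0.12·0 + 0.28·1
h(Tier 3) = 0.2·h(Tier 1) + 0.28·h(Tier 3) + 0.24·0 + 0.28·1
Solving: h(Tier 1) = 0.6458, h(Tier 3) = 0.5683.
Starting from Tier 3, the probability is 0.5683.

0.5683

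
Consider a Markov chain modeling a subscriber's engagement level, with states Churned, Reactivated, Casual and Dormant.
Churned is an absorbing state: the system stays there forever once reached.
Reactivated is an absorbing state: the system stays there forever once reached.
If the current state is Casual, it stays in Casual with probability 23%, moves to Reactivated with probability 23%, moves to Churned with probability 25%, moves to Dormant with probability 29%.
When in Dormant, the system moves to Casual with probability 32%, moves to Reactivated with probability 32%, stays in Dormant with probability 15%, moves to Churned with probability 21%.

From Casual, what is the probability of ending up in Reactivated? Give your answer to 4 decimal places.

Let h(s) be the probability of absorption at Reactivated starting from transient state s. Then h(Reactivated) = 1 and h(Churned) = 0. By first-step analysis:
h(Casual) = 0.25·0 + 0.23·1 + 0.23·h(Casual) + 0.29·h(Dormant)
h(Dormant) = 0.21·0 + 0.32·1 + 0.32·h(Casual) + 0.15·h(Dormant)
Solving: h(Casual) = 0.5133, h(Dormant) = 0.5697.
Starting from Casual, the probability is 0.5133.

0.5133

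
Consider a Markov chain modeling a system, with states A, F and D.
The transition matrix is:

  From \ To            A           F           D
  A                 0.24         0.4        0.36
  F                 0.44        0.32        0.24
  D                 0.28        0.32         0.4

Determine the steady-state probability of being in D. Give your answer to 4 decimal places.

Let the stationary distribution be π with π = πP and π_1 + π_2 + π_3 = 1.
π_1 = 0.24·π_1 + 0.44·π_2 + 0.28·π_3
π_2 = 0.4·π_1 + 0.32·π_2 + 0.32·π_3
Solving with the normalization constraint gives π = (0.3224, 0.3458, 0.3318).
So the stationary probability of D is 0.3318.

0.3318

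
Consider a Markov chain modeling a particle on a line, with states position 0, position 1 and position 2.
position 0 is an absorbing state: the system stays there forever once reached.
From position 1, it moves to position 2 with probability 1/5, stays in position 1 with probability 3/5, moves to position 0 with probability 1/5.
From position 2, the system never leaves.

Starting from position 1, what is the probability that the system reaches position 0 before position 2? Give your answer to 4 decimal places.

Let h(s) be the probability of absorption at position 0 starting from transient state s. Then h(position 0) = 1 and h(position 2) = 0. By first-step analysis:
h(position 1) = 0.2·1 + 0.6·h(position 1) + 0.2·0
Solving: h(position 1) = 0.5000.
Starting from position 1, the probability is 0.5000.

0.5000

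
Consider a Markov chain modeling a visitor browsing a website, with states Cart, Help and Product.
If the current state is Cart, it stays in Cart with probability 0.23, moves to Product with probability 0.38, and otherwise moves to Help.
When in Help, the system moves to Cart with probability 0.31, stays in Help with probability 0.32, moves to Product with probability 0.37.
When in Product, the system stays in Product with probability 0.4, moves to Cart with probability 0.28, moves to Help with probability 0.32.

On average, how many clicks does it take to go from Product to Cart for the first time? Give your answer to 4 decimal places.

3.4530

Let t(s) be the expected number of clicks to first reach Cart from state s, with t(Cart) = 0. Conditioning on the first click:
t(Help) = 1 + 0.32·t(Help) + 0.37·t(Product)
t(Product) = 1 + 0.32·t(Help) + 0.4·t(Product)
Solving: t(Help) = 3.3494, t(Product) = 3.4530.
Expected clicks from Product to Cart: 3.4530.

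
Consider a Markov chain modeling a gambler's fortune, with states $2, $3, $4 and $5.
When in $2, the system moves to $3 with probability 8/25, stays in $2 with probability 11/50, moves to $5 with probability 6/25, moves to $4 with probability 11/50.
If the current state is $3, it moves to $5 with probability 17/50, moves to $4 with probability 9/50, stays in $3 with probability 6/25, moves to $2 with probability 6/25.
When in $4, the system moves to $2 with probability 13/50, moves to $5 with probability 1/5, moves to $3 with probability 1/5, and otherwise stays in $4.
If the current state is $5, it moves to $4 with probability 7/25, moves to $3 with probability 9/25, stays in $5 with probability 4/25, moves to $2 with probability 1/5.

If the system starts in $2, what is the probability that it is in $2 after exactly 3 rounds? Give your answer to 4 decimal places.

0.2306

Propagate the distribution vector 3 rounds from $2.
After 0 rounds: (1.0000, 0.0000, 0.0000, 0.0000)
After 1 round: (0.2200, 0.3200, 0.2200, 0.2400)
After 2 rounds: (0.2304, 0.2776, 0.2480, 0.2440)
After 3 rounds: (0.2306, 0.2778, 0.2533, 0.2383)
P(in $2 after 3 rounds) = 0.2306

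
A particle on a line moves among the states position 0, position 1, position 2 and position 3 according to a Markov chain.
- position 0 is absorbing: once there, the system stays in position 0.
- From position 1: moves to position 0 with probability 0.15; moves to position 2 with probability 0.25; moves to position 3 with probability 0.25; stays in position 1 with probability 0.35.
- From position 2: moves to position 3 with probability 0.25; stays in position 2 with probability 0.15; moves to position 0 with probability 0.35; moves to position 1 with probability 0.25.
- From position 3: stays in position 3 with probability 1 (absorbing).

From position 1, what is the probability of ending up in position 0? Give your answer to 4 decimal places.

0.4388

Let h(s) be the probability of absorption at position 0 starting from transient state s. Then h(position 0) = 1 and h(position 3) = 0. By first-step analysis:
h(position 1) = 0.15·1 + 0.35·h(position 1) + 0.25·h(position 2) + 0.25·0
h(position 2) = 0.35·1 + 0.25·h(position 1) + 0.15·h(position 2) + 0.25·0
Solving: h(position 1) = 0.4388, h(position 2) = 0.5408.
Starting from position 1, the probability is 0.4388.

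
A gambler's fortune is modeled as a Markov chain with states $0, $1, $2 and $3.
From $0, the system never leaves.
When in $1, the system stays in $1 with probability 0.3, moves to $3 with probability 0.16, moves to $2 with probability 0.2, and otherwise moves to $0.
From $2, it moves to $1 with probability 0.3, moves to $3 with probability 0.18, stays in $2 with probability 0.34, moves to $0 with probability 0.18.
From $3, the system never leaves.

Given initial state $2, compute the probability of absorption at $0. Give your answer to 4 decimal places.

Let h(s) be the probability of absorption at $0 starting from transient state s. Then h($0) = 1 and h($3) = 0. By first-step analysis:
h($1) = 0.34·1 + 0.3·h($1) + 0.2·h($2) + 0.16·0
h($2) = 0.18·1 + 0.3·h($1) + 0.34·h($2) + 0.18·0
Solving: h($1) = 0.6478, h($2) = 0.5672.
Starting from $2, the probability is 0.5672.

0.5672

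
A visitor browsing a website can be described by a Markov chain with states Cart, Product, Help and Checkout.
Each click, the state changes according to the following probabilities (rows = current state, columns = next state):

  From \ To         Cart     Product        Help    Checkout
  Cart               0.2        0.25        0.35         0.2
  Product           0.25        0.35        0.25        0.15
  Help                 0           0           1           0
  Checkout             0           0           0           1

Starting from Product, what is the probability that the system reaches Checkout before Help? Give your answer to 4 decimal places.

Let h(s) be the probability of absorption at Checkout starting from transient state s. Then h(Checkout) = 1 and h(Help) = 0. By first-step analysis:
h(Cart) = 0.2·h(Cart) + 0.25·h(Product) + 0.35·0 + 0.2·1
h(Product) = 0.25·h(Cart) + 0.35·h(Product) + 0.25·0 + 0.15·1
Solving: h(Cart) = 0.3661, h(Product) = 0.3716.
Starting from Product, the probability is 0.3716.

0.3716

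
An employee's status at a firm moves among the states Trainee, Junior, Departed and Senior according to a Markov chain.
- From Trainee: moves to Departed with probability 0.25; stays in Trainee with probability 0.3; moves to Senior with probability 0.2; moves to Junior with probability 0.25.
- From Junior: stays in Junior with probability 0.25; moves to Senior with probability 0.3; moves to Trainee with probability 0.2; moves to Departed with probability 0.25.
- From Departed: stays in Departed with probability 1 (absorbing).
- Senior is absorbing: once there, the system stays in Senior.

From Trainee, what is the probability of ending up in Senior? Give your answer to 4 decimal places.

0.4737

Let h(s) be the probability of absorption at Senior starting from transient state s. Then h(Senior) = 1 and h(Departed) = 0. By first-step analysis:
h(Trainee) = 0.3·h(Trainee) + 0.25·h(Junior) + 0.25·0 + 0.2·1
h(Junior) = 0.2·h(Trainee) + 0.25·h(Junior) + 0.25·0 + 0.3·1
Solving: h(Trainee) = 0.4737, h(Junior) = 0.5263.
Starting from Trainee, the probability is 0.4737.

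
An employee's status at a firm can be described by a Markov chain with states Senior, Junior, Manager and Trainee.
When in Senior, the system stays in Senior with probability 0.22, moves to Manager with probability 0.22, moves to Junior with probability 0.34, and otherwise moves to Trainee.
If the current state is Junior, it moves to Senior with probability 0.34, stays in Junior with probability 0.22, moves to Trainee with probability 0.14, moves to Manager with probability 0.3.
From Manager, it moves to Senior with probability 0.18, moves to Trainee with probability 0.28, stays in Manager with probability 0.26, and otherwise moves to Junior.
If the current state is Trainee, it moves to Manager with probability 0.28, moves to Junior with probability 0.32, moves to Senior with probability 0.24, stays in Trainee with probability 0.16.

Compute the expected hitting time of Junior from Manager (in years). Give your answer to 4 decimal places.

Let t(s) be the expected number of years to first reach Junior from state s, with t(Junior) = 0. Conditioning on the first year:
t(Senior) = 1 + 0.22·t(Senior) + 0.22·t(Manager) + 0.22·t(Trainee)
t(Manager) = 1 + 0.18·t(Senior) + 0.26·t(Manager) + 0.28·t(Trainee)
t(Trainee) = 1 + 0.24·t(Senior) + 0.28·t(Manager) + 0.16·t(Trainee)
Solving: t(Senior) = 3.1153, t(Manager) = 3.3144, t(Trainee) = 3.1854.
Expected years from Manager to Junior: 3.3144.

3.3144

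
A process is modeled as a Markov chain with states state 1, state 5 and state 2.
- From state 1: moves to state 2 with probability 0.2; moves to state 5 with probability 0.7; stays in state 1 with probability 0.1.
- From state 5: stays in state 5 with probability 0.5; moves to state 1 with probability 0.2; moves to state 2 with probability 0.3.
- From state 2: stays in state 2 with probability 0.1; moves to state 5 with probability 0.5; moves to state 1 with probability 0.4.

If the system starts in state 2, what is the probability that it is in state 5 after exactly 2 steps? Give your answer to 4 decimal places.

Sum over the intermediate state after 1 step:
P = P(state 2→state 1)·P(state 1→state 5) + P(state 2→state 5)·P(state 5→state 5) + P(state 2→state 2)·P(state 2→state 5)
  = 0.4×0.7 + 0.5×0.5 + 0.1×0.5
  = 0.2800 + 0.2500 + 0.0500 = 0.5800

0.5800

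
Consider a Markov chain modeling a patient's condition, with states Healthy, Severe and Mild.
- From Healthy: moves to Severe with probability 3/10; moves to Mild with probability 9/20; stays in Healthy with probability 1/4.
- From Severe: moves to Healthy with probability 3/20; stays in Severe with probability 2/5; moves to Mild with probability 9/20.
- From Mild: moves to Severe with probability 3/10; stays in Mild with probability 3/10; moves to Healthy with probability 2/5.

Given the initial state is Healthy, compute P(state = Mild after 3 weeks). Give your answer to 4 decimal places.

0.3926

Propagate the distribution vector 3 weeks from Healthy.
After 0 weeks: (1.0000, 0.0000, 0.0000)
After 1 week: (0.2500, 0.3000, 0.4500)
After 2 weeks: (0.2875, 0.3300, 0.3825)
After 3 weeks: (0.2744, 0.3330, 0.3926)
P(in Mild after 3 weeks) = 0.3926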